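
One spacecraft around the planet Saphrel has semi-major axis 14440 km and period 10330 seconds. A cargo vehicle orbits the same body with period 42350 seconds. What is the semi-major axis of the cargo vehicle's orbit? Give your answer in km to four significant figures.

Kepler's third law: a³ ∝ T², so a₂ = a₁ (T₂/T₁)^(2/3).
T₂/T₁ = 4.100, (T₂/T₁)^(2/3) = 2.562.
a₂ = 14440 × 2.562 = 36990 km.

a₂ ≈ 36990 km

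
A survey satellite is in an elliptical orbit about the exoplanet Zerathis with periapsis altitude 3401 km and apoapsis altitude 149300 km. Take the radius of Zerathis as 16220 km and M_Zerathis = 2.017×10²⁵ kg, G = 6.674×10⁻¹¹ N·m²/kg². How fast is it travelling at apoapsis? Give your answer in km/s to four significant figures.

v ≈ 1.313 km/s

μ = GM = 6.674×10⁻¹¹ × 2.017×10²⁵ = 1.346×10¹⁵ m³/s².
r_p = 16220 + 3401 = 19621 km = 1.9621×10⁷ m.
r_a = 16220 + 149300 = 165520 km = 1.6552×10⁸ m.
Semi-major axis a = (r_p + r_a)/2 = 92570 km = 9.257×10⁷ m.
Vis-viva: v² = μ(2/r − 1/a) = 1.346×10¹⁵ × (1.208×10⁻⁸ − 1.080×10⁻⁸) = 1.724×10⁶ m²/s².
v = 1313 m/s = 1.313 km/s.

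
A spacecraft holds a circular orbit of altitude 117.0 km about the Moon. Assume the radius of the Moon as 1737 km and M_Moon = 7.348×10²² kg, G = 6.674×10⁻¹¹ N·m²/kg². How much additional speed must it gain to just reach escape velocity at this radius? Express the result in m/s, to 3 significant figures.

Δv ≈ 674 m/s

μ = GM = 6.674×10⁻¹¹ × 7.348×10²² = 4.904×10¹² m³/s².
r = 1737 + 117.0 = 1854.0 km = 1.8540×10⁶ m.
Circular speed v_c = √(μ/r) = 1626 m/s.
Escape speed v_esc = √(2μ/r) = √2 × v_c = 2300 m/s.
Δv = v_esc − v_c = 673.7 m/s.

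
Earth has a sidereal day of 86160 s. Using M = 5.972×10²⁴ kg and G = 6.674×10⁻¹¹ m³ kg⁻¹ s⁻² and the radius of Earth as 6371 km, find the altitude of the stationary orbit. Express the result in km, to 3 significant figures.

μ = GM = 6.674×10⁻¹¹ × 5.972×10²⁴ = 3.986×10¹⁴ m³/s².
A synchronous orbit has period T, so by Kepler's third law a = (μT²/4π²)^(1/3).
μT²/4π² = 3.986×10¹⁴ × (8.616×10⁴)² / 39.48 = 7.495×10²² m³.
a = 4.216×10⁷ m = 42162 km.
Altitude h = a − R = 42162 − 6371 = 35791 km.

h_sync ≈ 35800 km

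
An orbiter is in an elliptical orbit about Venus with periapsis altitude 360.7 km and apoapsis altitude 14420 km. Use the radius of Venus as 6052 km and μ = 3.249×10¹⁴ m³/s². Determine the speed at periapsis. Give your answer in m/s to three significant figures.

r_p = 6052 + 360.7 = 6412.7 km = 6.4127×10⁶ m.
r_a = 6052 + 14420 = 20472 km = 2.0472×10⁷ m.
Semi-major axis a = (r_p + r_a)/2 = 13442 km = 1.344×10⁷ m.
Vis-viva: v² = μ(2/r − 1/a) = 3.249×10¹⁴ × (3.119×10⁻⁷ − 7.439×10⁻⁸) = 7.716×10⁷ m²/s².
v = 8784 m/s.

v ≈ 8780 m/s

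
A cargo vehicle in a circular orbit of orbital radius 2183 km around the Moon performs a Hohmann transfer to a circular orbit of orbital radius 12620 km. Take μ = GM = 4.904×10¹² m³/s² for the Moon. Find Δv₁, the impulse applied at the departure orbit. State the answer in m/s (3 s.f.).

r₁ = 2183 km = 2.183×10⁶ m.
r₂ = 12620 km = 1.262×10⁷ m.
Transfer ellipse a_t = (r₁ + r₂)/2 = 7.402×10⁶ m.
At r₁: circular v_c1 = √(μ/r₁) = 1499 m/s; transfer-perilune v_p = √[μ(2/r₁ − 1/a_t)] = 1957 m/s.
Δv₁ = v_p − v_c1 = 458.3 m/s.

Δv ≈ 458 m/s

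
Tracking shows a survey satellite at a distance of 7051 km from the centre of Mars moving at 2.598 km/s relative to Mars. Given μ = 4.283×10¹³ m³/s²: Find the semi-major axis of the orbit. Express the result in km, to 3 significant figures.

r = 7.051×10⁶ m.
Vis-viva rearranged: 1/a = 2/r − v²/μ = 2.836×10⁻⁷ − 1.576×10⁻⁷ = 1.261×10⁻⁷ m⁻¹.
a = 7.933×10⁶ m = 7932.9 km.

a ≈ 7930 km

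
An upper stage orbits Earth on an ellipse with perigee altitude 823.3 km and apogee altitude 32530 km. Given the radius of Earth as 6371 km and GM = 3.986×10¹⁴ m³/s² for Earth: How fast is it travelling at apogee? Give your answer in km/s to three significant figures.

r_p = 6371 + 823.3 = 7194.3 km = 7.1943×10⁶ m.
r_a = 6371 + 32530 = 38901 km = 3.8901×10⁷ m.
Semi-major axis a = (r_p + r_a)/2 = 23048 km = 2.305×10⁷ m.
Vis-viva: v² = μ(2/r − 1/a) = 3.986×10¹⁴ × (5.141×10⁻⁸ − 4.339×10⁻⁸) = 3.198×10⁶ m²/s².
v = 1788 m/s = 1.788 km/s.

v ≈ 1.79 km/s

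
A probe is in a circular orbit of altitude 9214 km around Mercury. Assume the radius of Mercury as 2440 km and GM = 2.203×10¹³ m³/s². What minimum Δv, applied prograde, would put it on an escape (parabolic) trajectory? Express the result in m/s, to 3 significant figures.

r = 2440 + 9214 = 11654 km = 1.1654×10⁷ m.
Circular speed v_c = √(μ/r) = 1375 m/s.
Escape speed v_esc = √(2μ/r) = √2 × v_c = 1944 m/s.
Δv = v_esc − v_c = 569.5 m/s.

Δv ≈ 570 m/s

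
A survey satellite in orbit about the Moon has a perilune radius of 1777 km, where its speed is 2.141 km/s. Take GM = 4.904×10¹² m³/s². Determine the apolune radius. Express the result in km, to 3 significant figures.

apolune radius ≈ 8710 km

r_p = 1.777×10⁶ m.
Specific energy ε = v²/2 − μ/r = -4.678×10⁵ J/kg, so a = −μ/(2ε) = 5.242×10⁶ m.
The apsides satisfy r_p + r_a = 2a, so the apolune radius is 2a − r_p = 8.707×10⁶ m = 8706.9 km.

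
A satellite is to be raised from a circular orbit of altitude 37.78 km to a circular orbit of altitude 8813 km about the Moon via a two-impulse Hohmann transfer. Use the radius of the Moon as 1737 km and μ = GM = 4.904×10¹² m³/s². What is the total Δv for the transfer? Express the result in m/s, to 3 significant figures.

Δv_total ≈ 829 m/s

r₁ = 1737 + 37.78 = 1774.8 km = 1.7748×10⁶ m.
r₂ = 1737 + 8813 = 10550 km = 1.0550×10⁷ m.
Transfer ellipse a_t = (r₁ + r₂)/2 = 6.162×10⁶ m.
At r₁: circular v_c1 = √(μ/r₁) = 1662 m/s; transfer-perilune v_p = √[μ(2/r₁ − 1/a_t)] = 2175 m/s.
Δv₁ = v_p − v_c1 = 512.7 m/s.
At r₂: circular v_c2 = √(μ/r₂) = 681.8 m/s; transfer-apolune v_a = √[μ(2/r₂ − 1/a_t)] = 365.9 m/s.
Δv₂ = v_c2 − v_a = 315.9 m/s.
Total Δv = Δv₁ + Δv₂ = 828.6 m/s.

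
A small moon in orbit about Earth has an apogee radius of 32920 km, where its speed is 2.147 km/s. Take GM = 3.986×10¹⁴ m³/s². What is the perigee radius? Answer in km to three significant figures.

r_a = 3.292×10⁷ m.
Specific energy ε = v²/2 − μ/r = -9.803×10⁶ J/kg, so a = −μ/(2ε) = 2.033×10⁷ m.
The apsides satisfy r_p + r_a = 2a, so the perigee radius is 2a − r_a = 7.740×10⁶ m = 7739.6 km.

perigee radius ≈ 7740 km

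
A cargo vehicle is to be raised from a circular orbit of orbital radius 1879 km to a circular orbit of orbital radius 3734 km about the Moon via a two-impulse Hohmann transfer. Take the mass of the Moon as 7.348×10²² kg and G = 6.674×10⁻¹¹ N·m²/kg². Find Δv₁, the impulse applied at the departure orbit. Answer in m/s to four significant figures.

Δv ≈ 247.9 m/s

μ = GM = 6.674×10⁻¹¹ × 7.348×10²² = 4.904×10¹² m³/s².
r₁ = 1879 km = 1.879×10⁶ m.
r₂ = 3734 km = 3.734×10⁶ m.
Transfer ellipse a_t = (r₁ + r₂)/2 = 2.806×10⁶ m.
At r₁: circular v_c1 = √(μ/r₁) = 1616 m/s; transfer-perilune v_p = √[μ(2/r₁ − 1/a_t)] = 1863 m/s.
Δv₁ = v_p − v_c1 = 247.9 m/s.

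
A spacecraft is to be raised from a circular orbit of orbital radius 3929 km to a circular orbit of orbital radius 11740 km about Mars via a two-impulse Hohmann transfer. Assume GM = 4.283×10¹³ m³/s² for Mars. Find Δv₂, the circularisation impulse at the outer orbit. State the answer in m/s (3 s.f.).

r₁ = 3929 km = 3.929×10⁶ m.
r₂ = 11740 km = 1.174×10⁷ m.
Transfer ellipse a_t = (r₁ + r₂)/2 = 7.834×10⁶ m.
At r₁: circular v_c1 = √(μ/r₁) = 3302 m/s; transfer-periapsis v_p = √[μ(2/r₁ − 1/a_t)] = 4042 m/s.
At r₂: circular v_c2 = √(μ/r₂) = 1910 m/s; transfer-apoapsis v_a = √[μ(2/r₂ − 1/a_t)] = 1353 m/s.
Δv₂ = v_c2 − v_a = 557.4 m/s.

Δv ≈ 557 m/s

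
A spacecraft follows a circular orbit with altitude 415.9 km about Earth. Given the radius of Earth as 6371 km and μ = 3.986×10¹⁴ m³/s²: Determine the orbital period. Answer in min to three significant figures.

T ≈ 92.7 min

r = 6371 + 415.9 = 6786.9 km = 6.7869×10⁶ m.
Kepler's third law: T = 2π√(r³/μ) = 2π√((6.787×10⁶)³ / 3.986×10¹⁴).
r³/μ = 7.843×10⁵ s², so T = 2π × 8.856×10² = 5.564×10³ s.
Converting: 5.564×10³ s ÷ 60.00 = 92.74 min.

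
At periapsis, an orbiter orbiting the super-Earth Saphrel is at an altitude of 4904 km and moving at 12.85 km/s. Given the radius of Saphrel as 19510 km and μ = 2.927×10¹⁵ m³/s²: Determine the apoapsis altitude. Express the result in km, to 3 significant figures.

apoapsis altitude ≈ 34500 km

r_p = 19510 + 4904 = 24414 km = 2.441×10⁷ m.
Specific energy ε = v²/2 − μ/r = -3.733×10⁷ J/kg, so a = −μ/(2ε) = 3.921×10⁷ m.
The apsides satisfy r_p + r_a = 2a, so the apoapsis radius is 2a − r_p = 5.400×10⁷ m = 53997 km.
Apoapsis altitude = 53997 − 19510 = 34487 km.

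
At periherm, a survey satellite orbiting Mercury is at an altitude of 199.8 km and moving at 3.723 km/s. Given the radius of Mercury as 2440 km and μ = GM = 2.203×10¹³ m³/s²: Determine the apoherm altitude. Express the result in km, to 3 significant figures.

r_p = 2440 + 199.8 = 2639.8 km = 2.640×10⁶ m.
Specific energy ε = v²/2 − μ/r = -1.415×10⁶ J/kg, so a = −μ/(2ε) = 7.785×10⁶ m.
The apsides satisfy r_p + r_a = 2a, so the apoherm radius is 2a − r_p = 1.293×10⁷ m = 12929 km.
Apoherm altitude = 12929 − 2440 = 10489 km.

apoherm altitude ≈ 10500 km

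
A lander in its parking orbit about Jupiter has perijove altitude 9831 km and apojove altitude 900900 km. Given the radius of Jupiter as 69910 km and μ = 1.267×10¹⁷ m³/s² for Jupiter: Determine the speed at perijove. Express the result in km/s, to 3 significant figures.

r_p = 69910 + 9831 = 79741 km = 7.9741×10⁷ m.
r_a = 69910 + 900900 = 970810 km = 9.7081×10⁸ m.
Semi-major axis a = (r_p + r_a)/2 = 5.2528×10⁵ km = 5.253×10⁸ m.
Vis-viva: v² = μ(2/r − 1/a) = 1.267×10¹⁷ × (2.508×10⁻⁸ − 1.904×10⁻⁹) = 2.937×10⁹ m²/s².
v = 54190 m/s = 54.19 km/s.

v ≈ 54.2 km/s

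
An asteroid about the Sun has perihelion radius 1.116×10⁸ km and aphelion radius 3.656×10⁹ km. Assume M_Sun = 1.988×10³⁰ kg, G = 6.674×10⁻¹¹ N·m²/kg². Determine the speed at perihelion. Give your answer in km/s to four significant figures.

v ≈ 48.03 km/s

μ = GM = 6.674×10⁻¹¹ × 1.988×10³⁰ = 1.327×10²⁰ m³/s².
Semi-major axis a = (r_p + r_a)/2 = 1.8838×10⁹ km = 1.884×10¹² m.
Vis-viva: v² = μ(2/r − 1/a) = 1.327×10²⁰ × (1.792×10⁻¹¹ − 5.308×10⁻¹³) = 2.307×10⁹ m²/s².
v = 48030 m/s = 48.03 km/s.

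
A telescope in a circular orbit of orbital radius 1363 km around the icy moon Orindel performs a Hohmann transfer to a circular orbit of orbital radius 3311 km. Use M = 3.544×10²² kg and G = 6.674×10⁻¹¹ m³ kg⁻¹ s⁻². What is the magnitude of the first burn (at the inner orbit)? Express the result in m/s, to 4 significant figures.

μ = GM = 6.674×10⁻¹¹ × 3.544×10²² = 2.365×10¹² m³/s².
r₁ = 1363 km = 1.363×10⁶ m.
r₂ = 3311 km = 3.311×10⁶ m.
Transfer ellipse a_t = (r₁ + r₂)/2 = 2.337×10⁶ m.
At r₁: circular v_c1 = √(μ/r₁) = 1317 m/s; transfer-periapsis v_p = √[μ(2/r₁ − 1/a_t)] = 1568 m/s.
Δv₁ = v_p − v_c1 = 250.7 m/s.

Δv ≈ 250.7 m/s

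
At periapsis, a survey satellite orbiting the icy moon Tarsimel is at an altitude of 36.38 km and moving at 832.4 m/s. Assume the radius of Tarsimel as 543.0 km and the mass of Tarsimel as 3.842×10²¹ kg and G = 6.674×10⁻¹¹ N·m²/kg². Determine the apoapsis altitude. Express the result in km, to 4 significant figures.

apoapsis altitude ≈ 1545 km

μ = GM = 6.674×10⁻¹¹ × 3.842×10²¹ = 2.564×10¹¹ m³/s².
r_p = 543.0 + 36.38 = 579.38 km = 5.794×10⁵ m.
Specific energy ε = v²/2 − μ/r = -9.612×10⁴ J/kg, so a = −μ/(2ε) = 1.334×10⁶ m.
The apsides satisfy r_p + r_a = 2a, so the apoapsis radius is 2a − r_p = 2.088×10⁶ m = 2088.2 km.
Apoapsis altitude = 2088.2 − 543.0 = 1545.2 km.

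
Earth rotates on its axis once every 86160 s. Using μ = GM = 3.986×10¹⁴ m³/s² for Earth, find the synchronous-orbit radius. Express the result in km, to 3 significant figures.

r_sync ≈ 42200 km

A synchronous orbit has period T, so by Kepler's third law a = (μT²/4π²)^(1/3).
μT²/4π² = 3.986×10¹⁴ × (8.616×10⁴)² / 39.48 = 7.495×10²² m³.
a = 4.216×10⁷ m = 42163 km.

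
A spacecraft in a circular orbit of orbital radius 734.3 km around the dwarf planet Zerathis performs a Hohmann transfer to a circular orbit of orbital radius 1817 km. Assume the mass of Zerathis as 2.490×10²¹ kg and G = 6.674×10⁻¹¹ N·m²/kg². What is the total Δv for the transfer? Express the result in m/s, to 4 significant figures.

Δv_total ≈ 165.0 m/s

μ = GM = 6.674×10⁻¹¹ × 2.490×10²¹ = 1.662×10¹¹ m³/s².
r₁ = 734.3 km = 7.343×10⁵ m.
r₂ = 1817 km = 1.817×10⁶ m.
Transfer ellipse a_t = (r₁ + r₂)/2 = 1.276×10⁶ m.
At r₁: circular v_c1 = √(μ/r₁) = 475.7 m/s; transfer-periapsis v_p = √[μ(2/r₁ − 1/a_t)] = 567.8 m/s.
Δv₁ = v_p − v_c1 = 92.04 m/s.
At r₂: circular v_c2 = √(μ/r₂) = 302.4 m/s; transfer-apoapsis v_a = √[μ(2/r₂ − 1/a_t)] = 229.4 m/s.
Δv₂ = v_c2 − v_a = 72.97 m/s.
Total Δv = Δv₁ + Δv₂ = 165.0 m/s.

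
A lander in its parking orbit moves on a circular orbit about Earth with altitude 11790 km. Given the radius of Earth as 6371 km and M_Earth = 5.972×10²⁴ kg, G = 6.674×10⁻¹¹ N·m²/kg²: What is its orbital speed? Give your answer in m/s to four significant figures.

μ = GM = 6.674×10⁻¹¹ × 5.972×10²⁴ = 3.986×10¹⁴ m³/s².
r = 6371 + 11790 = 18161 km = 1.8161×10⁷ m.
For a circular orbit v = √(μ/r) = √(3.986×10¹⁴ / 1.816×10⁷) = √(2.195×10⁷) = 4685 m/s.

v ≈ 4685 m/s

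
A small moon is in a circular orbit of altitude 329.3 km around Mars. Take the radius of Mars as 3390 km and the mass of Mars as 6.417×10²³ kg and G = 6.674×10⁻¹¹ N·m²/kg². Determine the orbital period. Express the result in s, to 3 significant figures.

μ = GM = 6.674×10⁻¹¹ × 6.417×10²³ = 4.283×10¹³ m³/s².
r = 3390 + 329.3 = 3719.3 km = 3.7193×10⁶ m.
Kepler's third law: T = 2π√(r³/μ) = 2π√((3.719×10⁶)³ / 4.283×10¹³).
r³/μ = 1.201×10⁶ s², so T = 2π × 1.096×10³ = 6.887×10³ s.

T ≈ 6890 s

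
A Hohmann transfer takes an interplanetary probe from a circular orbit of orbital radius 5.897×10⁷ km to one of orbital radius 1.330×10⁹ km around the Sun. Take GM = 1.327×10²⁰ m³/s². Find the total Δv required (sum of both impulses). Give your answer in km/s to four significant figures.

r₁ = 5.897×10⁷ km = 5.897×10¹⁰ m.
r₂ = 1.330×10⁹ km = 1.330×10¹² m.
Transfer ellipse a_t = (r₁ + r₂)/2 = 6.945×10¹¹ m.
At r₁: circular v_c1 = √(μ/r₁) = 47440 m/s; transfer-perihelion v_p = √[μ(2/r₁ − 1/a_t)] = 65650 m/s.
Δv₁ = v_p − v_c1 = 18210 m/s.
At r₂: circular v_c2 = √(μ/r₂) = 9989 m/s; transfer-aphelion v_a = √[μ(2/r₂ − 1/a_t)] = 2911 m/s.
Δv₂ = v_c2 − v_a = 7078 m/s.
Total Δv = Δv₁ + Δv₂ = 25290 m/s = 25.29 km/s.

Δv_total ≈ 25.29 km/s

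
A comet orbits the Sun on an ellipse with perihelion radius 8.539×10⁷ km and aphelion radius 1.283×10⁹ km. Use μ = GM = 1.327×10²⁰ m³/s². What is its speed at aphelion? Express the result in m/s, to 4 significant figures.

Semi-major axis a = (r_p + r_a)/2 = 6.8420×10⁸ km = 6.842×10¹¹ m.
Vis-viva: v² = μ(2/r − 1/a) = 1.327×10²⁰ × (1.559×10⁻¹² − 1.462×10⁻¹²) = 1.291×10⁷ m²/s².
v = 3593 m/s.

v ≈ 3593 m/s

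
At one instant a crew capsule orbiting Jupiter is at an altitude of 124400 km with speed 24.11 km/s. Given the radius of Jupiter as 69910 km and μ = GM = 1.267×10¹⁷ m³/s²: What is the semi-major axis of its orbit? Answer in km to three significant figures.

r = 69910 + 124400 = 1.9431×10⁵ km = 1.943×10⁸ m.
Specific orbital energy ε = v²/2 − μ/r = (24110)²/2 − 1.267×10¹⁷/1.943×10⁸ = -3.614×10⁸ J/kg.
Since ε = −μ/(2a), a = −μ/(2ε) = 1.753×10⁸ m = 1.7529×10⁵ km.

a ≈ 1.75×10⁵ km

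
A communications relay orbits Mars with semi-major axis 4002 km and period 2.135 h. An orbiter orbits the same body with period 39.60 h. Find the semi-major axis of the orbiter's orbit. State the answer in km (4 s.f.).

a₂ ≈ 28040 km

Kepler's third law: a³ ∝ T², so a₂ = a₁ (T₂/T₁)^(2/3).
T₂/T₁ = 18.55, (T₂/T₁)^(2/3) = 7.007.
a₂ = 4002 × 7.007 = 28040 km.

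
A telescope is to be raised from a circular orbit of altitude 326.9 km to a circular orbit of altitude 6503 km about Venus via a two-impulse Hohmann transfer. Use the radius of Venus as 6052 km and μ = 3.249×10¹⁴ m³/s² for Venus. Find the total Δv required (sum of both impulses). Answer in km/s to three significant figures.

Δv_total ≈ 1.99 km/s

r₁ = 6052 + 326.9 = 6378.9 km = 6.3789×10⁶ m.
r₂ = 6052 + 6503 = 12555 km = 1.2555×10⁷ m.
Transfer ellipse a_t = (r₁ + r₂)/2 = 9.467×10⁶ m.
At r₁: circular v_c1 = √(μ/r₁) = 7137 m/s; transfer-periapsis v_p = √[μ(2/r₁ − 1/a_t)] = 8219 m/s.
Δv₁ = v_p − v_c1 = 1082 m/s.
At r₂: circular v_c2 = √(μ/r₂) = 5087 m/s; transfer-apoapsis v_a = √[μ(2/r₂ − 1/a_t)] = 4176 m/s.
Δv₂ = v_c2 − v_a = 911.3 m/s.
Total Δv = Δv₁ + Δv₂ = 1993 m/s = 1.993 km/s.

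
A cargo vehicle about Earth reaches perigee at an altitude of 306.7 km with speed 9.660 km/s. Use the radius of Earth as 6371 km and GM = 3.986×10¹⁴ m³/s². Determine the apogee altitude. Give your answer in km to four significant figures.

r_p = 6371 + 306.7 = 6677.7 km = 6.678×10⁶ m.
Specific energy ε = v²/2 − μ/r = -1.303×10⁷ J/kg, so a = −μ/(2ε) = 1.529×10⁷ m.
The apsides satisfy r_p + r_a = 2a, so the apogee radius is 2a − r_p = 2.391×10⁷ m = 23905 km.
Apogee altitude = 23905 − 6371 = 17534 km.

apogee altitude ≈ 17530 km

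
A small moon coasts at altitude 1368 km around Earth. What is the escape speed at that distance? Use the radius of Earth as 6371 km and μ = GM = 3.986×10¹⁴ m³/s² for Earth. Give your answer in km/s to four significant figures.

v_esc ≈ 10.15 km/s

r = 6371 + 1368 = 7739.0 km = 7.7390×10⁶ m.
Escape speed v_esc = √(2μ/r) = √(2 × 3.986×10¹⁴ / 7.739×10⁶) = √(1.030×10⁸) = 10150 m/s.
= 10.15 km/s.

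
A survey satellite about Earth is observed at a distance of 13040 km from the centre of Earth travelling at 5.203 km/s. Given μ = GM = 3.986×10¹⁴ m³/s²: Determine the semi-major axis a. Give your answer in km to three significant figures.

r = 1.304×10⁷ m.
Vis-viva rearranged: 1/a = 2/r − v²/μ = 1.534×10⁻⁷ − 6.792×10⁻⁸ = 8.546×10⁻⁸ m⁻¹.
a = 1.170×10⁷ m = 11702 km.

a ≈ 11700 km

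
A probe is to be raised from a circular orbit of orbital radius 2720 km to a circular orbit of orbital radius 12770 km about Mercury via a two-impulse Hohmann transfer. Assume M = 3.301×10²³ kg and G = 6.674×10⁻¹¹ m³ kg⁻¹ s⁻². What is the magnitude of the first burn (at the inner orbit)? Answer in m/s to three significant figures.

Δv ≈ 808 m/s

μ = GM = 6.674×10⁻¹¹ × 3.301×10²³ = 2.203×10¹³ m³/s².
r₁ = 2720 km = 2.720×10⁶ m.
r₂ = 12770 km = 1.277×10⁷ m.
Transfer ellipse a_t = (r₁ + r₂)/2 = 7.745×10⁶ m.
At r₁: circular v_c1 = √(μ/r₁) = 2846 m/s; transfer-periherm v_p = √[μ(2/r₁ − 1/a_t)] = 3654 m/s.
Δv₁ = v_p − v_c1 = 808.4 m/s.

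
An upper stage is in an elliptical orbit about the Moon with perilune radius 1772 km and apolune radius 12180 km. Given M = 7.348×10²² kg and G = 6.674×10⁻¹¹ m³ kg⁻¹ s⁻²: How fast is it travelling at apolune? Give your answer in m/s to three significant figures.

μ = GM = 6.674×10⁻¹¹ × 7.348×10²² = 4.904×10¹² m³/s².
Semi-major axis a = (r_p + r_a)/2 = 6976.0 km = 6.976×10⁶ m.
Vis-viva: v² = μ(2/r − 1/a) = 4.904×10¹² × (1.642×10⁻⁷ − 1.433×10⁻⁷) = 1.023×10⁵ m²/s².
v = 319.8 m/s.

v ≈ 320 m/s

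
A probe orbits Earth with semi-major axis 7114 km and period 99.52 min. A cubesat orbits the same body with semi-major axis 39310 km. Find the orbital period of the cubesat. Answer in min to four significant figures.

Kepler's third law: T² ∝ a³, so T₂ = T₁ (a₂/a₁)^(3/2).
a₂/a₁ = 5.526, (a₂/a₁)^(3/2) = 12.99.
T₂ = 99.52 × 12.99 = 1293 min.

T₂ ≈ 1293 min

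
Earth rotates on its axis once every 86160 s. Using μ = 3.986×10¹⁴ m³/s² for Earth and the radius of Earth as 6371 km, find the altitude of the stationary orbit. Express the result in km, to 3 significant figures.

h_sync ≈ 35800 km

A synchronous orbit has period T, so by Kepler's third law a = (μT²/4π²)^(1/3).
μT²/4π² = 3.986×10¹⁴ × (8.616×10⁴)² / 39.48 = 7.495×10²² m³.
a = 4.216×10⁷ m = 42163 km.
Altitude h = a − R = 42163 − 6371 = 35792 km.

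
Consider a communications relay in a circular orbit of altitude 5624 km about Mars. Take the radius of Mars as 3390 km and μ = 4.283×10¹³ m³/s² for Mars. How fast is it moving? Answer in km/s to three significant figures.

r = 3390 + 5624 = 9014.0 km = 9.0140×10⁶ m.
For a circular orbit v = √(μ/r) = √(4.283×10¹³ / 9.014×10⁶) = √(4.751×10⁶) = 2180 m/s.
That is 2.180 km/s.

v ≈ 2.18 km/s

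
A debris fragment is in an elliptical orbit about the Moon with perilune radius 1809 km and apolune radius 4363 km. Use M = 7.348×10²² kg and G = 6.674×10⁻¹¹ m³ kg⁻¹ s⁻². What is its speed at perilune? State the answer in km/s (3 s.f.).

v ≈ 1.96 km/s

μ = GM = 6.674×10⁻¹¹ × 7.348×10²² = 4.904×10¹² m³/s².
Semi-major axis a = (r_p + r_a)/2 = 3086.0 km = 3.086×10⁶ m.
Vis-viva: v² = μ(2/r − 1/a) = 4.904×10¹² × (1.106×10⁻⁶ − 3.240×10⁻⁷) = 3.833×10⁶ m²/s².
v = 1958 m/s = 1.958 km/s.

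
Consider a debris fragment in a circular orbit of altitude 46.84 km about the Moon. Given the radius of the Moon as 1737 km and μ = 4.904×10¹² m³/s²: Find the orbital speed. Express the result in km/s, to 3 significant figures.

v ≈ 1.66 km/s

r = 1737 + 46.84 = 1783.8 km = 1.7838×10⁶ m.
For a circular orbit v = √(μ/r) = √(4.904×10¹² / 1.784×10⁶) = √(2.749×10⁶) = 1658 m/s.
That is 1.658 km/s.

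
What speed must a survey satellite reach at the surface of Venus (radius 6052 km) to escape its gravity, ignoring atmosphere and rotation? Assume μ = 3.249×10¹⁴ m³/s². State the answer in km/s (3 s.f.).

v_esc ≈ 10.4 km/s

r = R = 6.052×10⁶ m.
Escape speed v_esc = √(2μ/r) = √(2 × 3.249×10¹⁴ / 6.052×10⁶) = √(1.074×10⁸) = 10360 m/s.
= 10.36 km/s.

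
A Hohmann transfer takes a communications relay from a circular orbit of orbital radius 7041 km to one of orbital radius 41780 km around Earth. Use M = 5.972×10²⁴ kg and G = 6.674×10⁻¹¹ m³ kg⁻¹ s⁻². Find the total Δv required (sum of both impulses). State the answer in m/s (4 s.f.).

μ = GM = 6.674×10⁻¹¹ × 5.972×10²⁴ = 3.986×10¹⁴ m³/s².
r₁ = 7041 km = 7.041×10⁶ m.
r₂ = 41780 km = 4.178×10⁷ m.
Transfer ellipse a_t = (r₁ + r₂)/2 = 2.441×10⁷ m.
At r₁: circular v_c1 = √(μ/r₁) = 7524 m/s; transfer-perigee v_p = √[μ(2/r₁ − 1/a_t)] = 9843 m/s.
Δv₁ = v_p − v_c1 = 2319 m/s.
At r₂: circular v_c2 = √(μ/r₂) = 3089 m/s; transfer-apogee v_a = √[μ(2/r₂ − 1/a_t)] = 1659 m/s.
Δv₂ = v_c2 − v_a = 1430 m/s.
Total Δv = Δv₁ + Δv₂ = 3749 m/s.

Δv_total ≈ 3749 m/s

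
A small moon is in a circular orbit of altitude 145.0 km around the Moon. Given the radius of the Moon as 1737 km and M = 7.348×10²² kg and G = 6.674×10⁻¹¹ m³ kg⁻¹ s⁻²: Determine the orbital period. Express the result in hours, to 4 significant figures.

T ≈ 2.035 hours

μ = GM = 6.674×10⁻¹¹ × 7.348×10²² = 4.904×10¹² m³/s².
r = 1737 + 145.0 = 1882.0 km = 1.8820×10⁶ m.
Kepler's third law: T = 2π√(r³/μ) = 2π√((1.882×10⁶)³ / 4.904×10¹²).
r³/μ = 1.359×10⁶ s², so T = 2π × 1.166×10³ = 7.325×10³ s.
Converting: 7.325×10³ s ÷ 3600 = 2.035 hours.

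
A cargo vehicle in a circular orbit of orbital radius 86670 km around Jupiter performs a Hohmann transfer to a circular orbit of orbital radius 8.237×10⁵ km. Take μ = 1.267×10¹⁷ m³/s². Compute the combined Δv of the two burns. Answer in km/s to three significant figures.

Δv_total ≈ 20.2 km/s

r₁ = 86670 km = 8.667×10⁷ m.
r₂ = 8.237×10⁵ km = 8.237×10⁸ m.
Transfer ellipse a_t = (r₁ + r₂)/2 = 4.552×10⁸ m.
At r₁: circular v_c1 = √(μ/r₁) = 38230 m/s; transfer-perijove v_p = √[μ(2/r₁ − 1/a_t)] = 51430 m/s.
Δv₁ = v_p − v_c1 = 13200 m/s.
At r₂: circular v_c2 = √(μ/r₂) = 12400 m/s; transfer-apojove v_a = √[μ(2/r₂ − 1/a_t)] = 5412 m/s.
Δv₂ = v_c2 − v_a = 6991 m/s.
Total Δv = Δv₁ + Δv₂ = 20190 m/s = 20.19 km/s.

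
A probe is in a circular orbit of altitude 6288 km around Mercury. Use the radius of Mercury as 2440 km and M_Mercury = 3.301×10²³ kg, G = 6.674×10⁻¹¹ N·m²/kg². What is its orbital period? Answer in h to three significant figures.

μ = GM = 6.674×10⁻¹¹ × 3.301×10²³ = 2.203×10¹³ m³/s².
r = 2440 + 6288 = 8728.0 km = 8.7280×10⁶ m.
Kepler's third law: T = 2π√(r³/μ) = 2π√((8.728×10⁶)³ / 2.203×10¹³).
r³/μ = 3.018×10⁷ s², so T = 2π × 5.494×10³ = 3.452×10⁴ s.
Converting: 3.452×10⁴ s ÷ 3600 = 9.588 h.

T ≈ 9.59 h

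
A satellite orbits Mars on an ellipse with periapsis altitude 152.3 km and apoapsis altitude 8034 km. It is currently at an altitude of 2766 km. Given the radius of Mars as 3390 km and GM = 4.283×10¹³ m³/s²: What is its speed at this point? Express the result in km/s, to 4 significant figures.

v ≈ 2.862 km/s

r_p = 3390 + 152.3 = 3542.3 km = 3.5423×10⁶ m.
r_a = 3390 + 8034 = 11424 km = 1.1424×10⁷ m.
r = 3390 + 2766 = 6156.0 km = 6.156×10⁶ m.
Semi-major axis a = (r_p + r_a)/2 = 7483.1 km = 7.483×10⁶ m.
Vis-viva: v² = μ(2/r − 1/a) = 4.283×10¹³ × (3.249×10⁻⁷ − 1.336×10⁻⁷) = 8.191×10⁶ m²/s².
v = 2862 m/s = 2.862 km/s.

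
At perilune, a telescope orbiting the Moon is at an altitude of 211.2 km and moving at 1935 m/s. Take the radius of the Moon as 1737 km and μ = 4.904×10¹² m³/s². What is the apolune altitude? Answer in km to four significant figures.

apolune altitude ≈ 3917 km

r_p = 1737 + 211.2 = 1948.2 km = 1.948×10⁶ m.
Specific energy ε = v²/2 − μ/r = -6.451×10⁵ J/kg, so a = −μ/(2ε) = 3.801×10⁶ m.
The apsides satisfy r_p + r_a = 2a, so the apolune radius is 2a − r_p = 5.654×10⁶ m = 5653.9 km.
Apolune altitude = 5653.9 − 1737 = 3916.9 km.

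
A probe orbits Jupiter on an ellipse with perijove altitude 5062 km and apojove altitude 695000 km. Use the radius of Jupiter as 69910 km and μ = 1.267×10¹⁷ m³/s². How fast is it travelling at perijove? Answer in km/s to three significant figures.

v ≈ 55.5 km/s

r_p = 69910 + 5062 = 74972 km = 7.4972×10⁷ m.
r_a = 69910 + 695000 = 764910 km = 7.6491×10⁸ m.
Semi-major axis a = (r_p + r_a)/2 = 4.1994×10⁵ km = 4.199×10⁸ m.
Vis-viva: v² = μ(2/r − 1/a) = 1.267×10¹⁷ × (2.668×10⁻⁸ − 2.381×10⁻⁹) = 3.078×10⁹ m²/s².
v = 55480 m/s = 55.48 km/s.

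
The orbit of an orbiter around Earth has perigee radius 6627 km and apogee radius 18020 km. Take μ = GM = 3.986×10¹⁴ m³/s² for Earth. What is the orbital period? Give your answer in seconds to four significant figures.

T ≈ 13610 seconds

Semi-major axis a = (r_p + r_a)/2 = (6627.0 + 18020)/2 = 12324 km = 1.232×10⁷ m.
By Kepler's third law T = 2π√(a³/μ) = 2π × 2.167×10³ = 1.361×10⁴ s.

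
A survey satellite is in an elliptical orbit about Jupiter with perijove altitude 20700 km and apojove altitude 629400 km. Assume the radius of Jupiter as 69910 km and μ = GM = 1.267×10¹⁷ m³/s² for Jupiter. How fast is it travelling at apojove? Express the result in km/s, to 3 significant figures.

r_p = 69910 + 20700 = 90610 km = 9.0610×10⁷ m.
r_a = 69910 + 629400 = 699310 km = 6.9931×10⁸ m.
Semi-major axis a = (r_p + r_a)/2 = 3.9496×10⁵ km = 3.950×10⁸ m.
Vis-viva: v² = μ(2/r − 1/a) = 1.267×10¹⁷ × (2.860×10⁻⁹ − 2.532×10⁻⁹) = 4.157×10⁷ m²/s².
v = 6447 m/s = 6.447 km/s.

v ≈ 6.45 km/s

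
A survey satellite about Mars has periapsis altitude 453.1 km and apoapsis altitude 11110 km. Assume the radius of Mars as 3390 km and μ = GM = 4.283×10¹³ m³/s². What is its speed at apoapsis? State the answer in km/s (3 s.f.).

v ≈ 1.11 km/s

r_p = 3390 + 453.1 = 3843.1 km = 3.8431×10⁶ m.
r_a = 3390 + 11110 = 14500 km = 1.4500×10⁷ m.
Semi-major axis a = (r_p + r_a)/2 = 9171.5 km = 9.172×10⁶ m.
Vis-viva: v² = μ(2/r − 1/a) = 4.283×10¹³ × (1.379×10⁻⁷ − 1.090×10⁻⁷) = 1.238×10⁶ m²/s².
v = 1113 m/s = 1.113 km/s.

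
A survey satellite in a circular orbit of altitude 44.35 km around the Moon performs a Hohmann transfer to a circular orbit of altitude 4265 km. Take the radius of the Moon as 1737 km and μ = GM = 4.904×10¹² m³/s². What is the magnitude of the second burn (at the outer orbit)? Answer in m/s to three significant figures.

Δv ≈ 292 m/s

r₁ = 1737 + 44.35 = 1781.3 km = 1.7814×10⁶ m.
r₂ = 1737 + 4265 = 6002.0 km = 6.0020×10⁶ m.
Transfer ellipse a_t = (r₁ + r₂)/2 = 3.892×10⁶ m.
At r₁: circular v_c1 = √(μ/r₁) = 1659 m/s; transfer-perilune v_p = √[μ(2/r₁ − 1/a_t)] = 2061 m/s.
At r₂: circular v_c2 = √(μ/r₂) = 903.9 m/s; transfer-apolune v_a = √[μ(2/r₂ − 1/a_t)] = 611.6 m/s.
Δv₂ = v_c2 − v_a = 292.4 m/s.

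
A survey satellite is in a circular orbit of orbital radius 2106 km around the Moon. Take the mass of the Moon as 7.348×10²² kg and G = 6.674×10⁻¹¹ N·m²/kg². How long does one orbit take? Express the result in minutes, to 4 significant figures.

T ≈ 144.5 minutes

μ = GM = 6.674×10⁻¹¹ × 7.348×10²² = 4.904×10¹² m³/s².
r = 2106 km = 2.106×10⁶ m.
Kepler's third law: T = 2π√(r³/μ) = 2π√((2.106×10⁶)³ / 4.904×10¹²).
r³/μ = 1.905×10⁶ s², so T = 2π × 1.380×10³ = 8.671×10³ s.
Converting: 8.671×10³ s ÷ 60.00 = 144.5 minutes.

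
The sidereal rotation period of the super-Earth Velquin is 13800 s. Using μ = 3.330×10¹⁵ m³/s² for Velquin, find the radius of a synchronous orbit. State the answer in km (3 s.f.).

A synchronous orbit has period T, so by Kepler's third law a = (μT²/4π²)^(1/3).
μT²/4π² = 3.330×10¹⁵ × (1.380×10⁴)² / 39.48 = 1.606×10²² m³.
a = 2.523×10⁷ m = 25232 km.

r_sync ≈ 25200 km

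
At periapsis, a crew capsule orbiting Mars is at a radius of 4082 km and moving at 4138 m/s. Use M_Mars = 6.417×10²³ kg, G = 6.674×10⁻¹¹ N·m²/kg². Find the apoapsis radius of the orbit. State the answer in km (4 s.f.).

apoapsis radius ≈ 18110 km

μ = GM = 6.674×10⁻¹¹ × 6.417×10²³ = 4.283×10¹³ m³/s².
r_p = 4.082×10⁶ m.
Specific energy ε = v²/2 − μ/r = -1.930×10⁶ J/kg, so a = −μ/(2ε) = 1.109×10⁷ m.
The apsides satisfy r_p + r_a = 2a, so the apoapsis radius is 2a − r_p = 1.811×10⁷ m = 18106 km.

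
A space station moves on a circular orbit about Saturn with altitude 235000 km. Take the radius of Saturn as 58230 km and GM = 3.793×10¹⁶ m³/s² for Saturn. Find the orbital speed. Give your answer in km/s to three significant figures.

v ≈ 11.4 km/s

r = 58230 + 235000 = 293230 km = 2.9323×10⁸ m.
For a circular orbit v = √(μ/r) = √(3.793×10¹⁶ / 2.932×10⁸) = √(1.294×10⁸) = 11370 m/s.
That is 11.37 km/s.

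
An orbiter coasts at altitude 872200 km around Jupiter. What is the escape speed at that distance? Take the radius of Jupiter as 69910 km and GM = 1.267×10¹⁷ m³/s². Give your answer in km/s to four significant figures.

r = 69910 + 872200 = 942110 km = 9.4211×10⁸ m.
Escape speed v_esc = √(2μ/r) = √(2 × 1.267×10¹⁷ / 9.421×10⁸) = √(2.690×10⁸) = 16400 m/s.
= 16.40 km/s.

v_esc ≈ 16.40 km/s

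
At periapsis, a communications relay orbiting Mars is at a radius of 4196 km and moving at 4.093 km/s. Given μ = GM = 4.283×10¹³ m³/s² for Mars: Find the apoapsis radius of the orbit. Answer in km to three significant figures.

r_p = 4.196×10⁶ m.
Specific energy ε = v²/2 − μ/r = -1.831×10⁶ J/kg, so a = −μ/(2ε) = 1.170×10⁷ m.
The apsides satisfy r_p + r_a = 2a, so the apoapsis radius is 2a − r_p = 1.920×10⁷ m = 19195 km.

apoapsis radius ≈ 19200 km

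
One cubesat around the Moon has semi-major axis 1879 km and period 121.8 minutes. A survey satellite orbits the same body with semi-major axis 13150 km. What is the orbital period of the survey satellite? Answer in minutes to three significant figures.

T₂ ≈ 2250 minutes

Kepler's third law: T² ∝ a³, so T₂ = T₁ (a₂/a₁)^(3/2).
a₂/a₁ = 6.998, (a₂/a₁)^(3/2) = 18.51.
T₂ = 121.8 × 18.51 = 2255 minutes.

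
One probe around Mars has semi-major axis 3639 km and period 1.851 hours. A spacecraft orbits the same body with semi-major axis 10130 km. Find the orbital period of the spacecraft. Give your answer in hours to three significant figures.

Kepler's third law: T² ∝ a³, so T₂ = T₁ (a₂/a₁)^(3/2).
a₂/a₁ = 2.784, (a₂/a₁)^(3/2) = 4.645.
T₂ = 1.851 × 4.645 = 8.597 hours.

T₂ ≈ 8.60 hours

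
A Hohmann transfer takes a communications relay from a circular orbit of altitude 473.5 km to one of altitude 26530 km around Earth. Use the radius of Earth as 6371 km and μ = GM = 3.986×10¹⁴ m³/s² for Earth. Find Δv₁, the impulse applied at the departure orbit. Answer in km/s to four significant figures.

Δv ≈ 2.188 km/s

r₁ = 6371 + 473.5 = 6844.5 km = 6.8445×10⁶ m.
r₂ = 6371 + 26530 = 32901 km = 3.2901×10⁷ m.
Transfer ellipse a_t = (r₁ + r₂)/2 = 1.987×10⁷ m.
At r₁: circular v_c1 = √(μ/r₁) = 7631 m/s; transfer-perigee v_p = √[μ(2/r₁ − 1/a_t)] = 9819 m/s.
Δv₁ = v_p − v_c1 = 2188 m/s.
= 2.188 km/s.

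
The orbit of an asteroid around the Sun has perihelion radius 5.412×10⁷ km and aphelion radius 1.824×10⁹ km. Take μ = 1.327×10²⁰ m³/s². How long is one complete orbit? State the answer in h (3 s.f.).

Semi-major axis a = (r_p + r_a)/2 = (5.4120×10⁷ + 1.8240×10⁹)/2 = 9.3906×10⁸ km = 9.391×10¹¹ m.
By Kepler's third law T = 2π√(a³/μ) = 2π × 7.900×10⁷ = 4.963×10⁸ s.
= 1.379×10⁵ h.

T ≈ 138000 h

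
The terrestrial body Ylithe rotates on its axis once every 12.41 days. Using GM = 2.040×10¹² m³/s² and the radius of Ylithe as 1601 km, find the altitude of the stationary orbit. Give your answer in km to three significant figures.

T = 12.41 days = 1.072×10⁶ s.
A synchronous orbit has period T, so by Kepler's third law a = (μT²/4π²)^(1/3).
μT²/4π² = 2.040×10¹² × (1.072×10⁶)² / 39.48 = 5.941×10²² m³.
a = 3.902×10⁷ m = 39019 km.
Altitude h = a − R = 39019 − 1601 = 37418 km.

h_sync ≈ 37400 km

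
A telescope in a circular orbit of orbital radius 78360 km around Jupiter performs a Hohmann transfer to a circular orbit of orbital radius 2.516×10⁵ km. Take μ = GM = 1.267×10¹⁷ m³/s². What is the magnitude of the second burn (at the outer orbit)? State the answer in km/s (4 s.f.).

Δv ≈ 6.975 km/s

r₁ = 78360 km = 7.836×10⁷ m.
r₂ = 2.516×10⁵ km = 2.516×10⁸ m.
Transfer ellipse a_t = (r₁ + r₂)/2 = 1.650×10⁸ m.
At r₁: circular v_c1 = √(μ/r₁) = 40210 m/s; transfer-perijove v_p = √[μ(2/r₁ − 1/a_t)] = 49660 m/s.
At r₂: circular v_c2 = √(μ/r₂) = 22440 m/s; transfer-apojove v_a = √[μ(2/r₂ − 1/a_t)] = 15470 m/s.
Δv₂ = v_c2 − v_a = 6975 m/s.
= 6.975 km/s.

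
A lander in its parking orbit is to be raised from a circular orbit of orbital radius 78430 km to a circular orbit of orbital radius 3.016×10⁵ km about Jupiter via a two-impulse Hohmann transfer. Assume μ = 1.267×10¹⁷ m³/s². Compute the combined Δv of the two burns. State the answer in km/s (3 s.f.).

r₁ = 78430 km = 7.843×10⁷ m.
r₂ = 3.016×10⁵ km = 3.016×10⁸ m.
Transfer ellipse a_t = (r₁ + r₂)/2 = 1.900×10⁸ m.
At r₁: circular v_c1 = √(μ/r₁) = 40190 m/s; transfer-perijove v_p = √[μ(2/r₁ − 1/a_t)] = 50640 m/s.
Δv₁ = v_p − v_c1 = 10440 m/s.
At r₂: circular v_c2 = √(μ/r₂) = 20500 m/s; transfer-apojove v_a = √[μ(2/r₂ − 1/a_t)] = 13170 m/s.
Δv₂ = v_c2 − v_a = 7328 m/s.
Total Δv = Δv₁ + Δv₂ = 17770 m/s = 17.77 km/s.

Δv_total ≈ 17.8 km/s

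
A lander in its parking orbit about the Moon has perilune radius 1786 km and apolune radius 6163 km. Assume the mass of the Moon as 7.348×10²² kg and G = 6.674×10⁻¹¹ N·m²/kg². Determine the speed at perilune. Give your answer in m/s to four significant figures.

μ = GM = 6.674×10⁻¹¹ × 7.348×10²² = 4.904×10¹² m³/s².
Semi-major axis a = (r_p + r_a)/2 = 3974.5 km = 3.974×10⁶ m.
Vis-viva: v² = μ(2/r − 1/a) = 4.904×10¹² × (1.120×10⁻⁶ − 2.516×10⁻⁷) = 4.258×10⁶ m²/s².
v = 2063 m/s.

v ≈ 2063 m/s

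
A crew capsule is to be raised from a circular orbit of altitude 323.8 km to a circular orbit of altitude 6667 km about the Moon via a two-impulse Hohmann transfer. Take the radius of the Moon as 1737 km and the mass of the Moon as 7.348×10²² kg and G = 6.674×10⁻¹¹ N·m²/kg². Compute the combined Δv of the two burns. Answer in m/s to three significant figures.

Δv_total ≈ 697 m/s

μ = GM = 6.674×10⁻¹¹ × 7.348×10²² = 4.904×10¹² m³/s².
r₁ = 1737 + 323.8 = 2060.8 km = 2.0608×10⁶ m.
r₂ = 1737 + 6667 = 8404.0 km = 8.4040×10⁶ m.
Transfer ellipse a_t = (r₁ + r₂)/2 = 5.232×10⁶ m.
At r₁: circular v_c1 = √(μ/r₁) = 1543 m/s; transfer-perilune v_p = √[μ(2/r₁ − 1/a_t)] = 1955 m/s.
Δv₁ = v_p − v_c1 = 412.4 m/s.
At r₂: circular v_c2 = √(μ/r₂) = 763.9 m/s; transfer-apolune v_a = √[μ(2/r₂ − 1/a_t)] = 479.4 m/s.
Δv₂ = v_c2 − v_a = 284.5 m/s.
Total Δv = Δv₁ + Δv₂ = 696.9 m/s.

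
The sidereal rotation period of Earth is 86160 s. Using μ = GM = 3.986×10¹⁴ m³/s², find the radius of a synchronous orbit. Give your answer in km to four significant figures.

A synchronous orbit has period T, so by Kepler's third law a = (μT²/4π²)^(1/3).
μT²/4π² = 3.986×10¹⁴ × (8.616×10⁴)² / 39.48 = 7.495×10²² m³.
a = 4.216×10⁷ m = 42163 km.

r_sync ≈ 42160 km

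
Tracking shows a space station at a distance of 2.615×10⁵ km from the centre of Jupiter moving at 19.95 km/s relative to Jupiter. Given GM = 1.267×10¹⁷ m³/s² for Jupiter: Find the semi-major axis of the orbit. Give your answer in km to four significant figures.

r = 2.615×10⁸ m.
Specific orbital energy ε = v²/2 − μ/r = (19950)²/2 − 1.267×10¹⁷/2.615×10⁸ = -2.855×10⁸ J/kg.
Since ε = −μ/(2a), a = −μ/(2ε) = 2.219×10⁸ m = 2.2188×10⁵ km.

a ≈ 2.219×10⁵ km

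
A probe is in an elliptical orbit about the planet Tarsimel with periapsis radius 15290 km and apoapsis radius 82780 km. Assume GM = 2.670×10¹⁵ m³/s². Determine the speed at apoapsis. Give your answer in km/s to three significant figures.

Semi-major axis a = (r_p + r_a)/2 = 49035 km = 4.904×10⁷ m.
Vis-viva: v² = μ(2/r − 1/a) = 2.670×10¹⁵ × (2.416×10⁻⁸ − 2.039×10⁻⁸) = 1.006×10⁷ m²/s².
v = 3171 m/s = 3.171 km/s.

v ≈ 3.17 km/s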